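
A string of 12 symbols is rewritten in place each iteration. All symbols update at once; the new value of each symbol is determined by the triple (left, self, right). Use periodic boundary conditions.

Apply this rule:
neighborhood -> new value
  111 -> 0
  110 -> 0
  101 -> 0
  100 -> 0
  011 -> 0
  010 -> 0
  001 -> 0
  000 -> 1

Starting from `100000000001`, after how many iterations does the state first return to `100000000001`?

iteration 1: 001111111100
iteration 2: 100000000001

2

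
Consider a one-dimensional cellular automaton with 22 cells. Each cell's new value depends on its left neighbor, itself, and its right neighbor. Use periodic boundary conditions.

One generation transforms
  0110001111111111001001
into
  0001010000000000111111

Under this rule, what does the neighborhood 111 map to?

0

At position 7 the neighborhood is 111; the next row has 0 there.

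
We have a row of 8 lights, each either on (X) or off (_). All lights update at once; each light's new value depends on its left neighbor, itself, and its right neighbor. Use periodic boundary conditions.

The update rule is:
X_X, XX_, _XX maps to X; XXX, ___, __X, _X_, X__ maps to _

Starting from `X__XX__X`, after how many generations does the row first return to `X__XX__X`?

1

X__XX__X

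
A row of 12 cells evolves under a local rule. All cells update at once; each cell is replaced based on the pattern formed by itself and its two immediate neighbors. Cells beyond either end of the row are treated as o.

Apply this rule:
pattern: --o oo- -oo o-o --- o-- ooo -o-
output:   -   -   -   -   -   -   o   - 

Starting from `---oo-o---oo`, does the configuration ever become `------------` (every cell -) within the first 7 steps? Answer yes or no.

-----------o
------------
all cells are - at step 2

yes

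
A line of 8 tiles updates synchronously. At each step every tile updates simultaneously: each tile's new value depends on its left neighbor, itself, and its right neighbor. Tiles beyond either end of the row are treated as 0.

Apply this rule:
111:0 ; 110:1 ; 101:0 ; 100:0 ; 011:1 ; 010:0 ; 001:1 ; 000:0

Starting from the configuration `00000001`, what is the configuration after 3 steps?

step 1: 00000010
step 2: 00000100
step 3: 00001000

00001000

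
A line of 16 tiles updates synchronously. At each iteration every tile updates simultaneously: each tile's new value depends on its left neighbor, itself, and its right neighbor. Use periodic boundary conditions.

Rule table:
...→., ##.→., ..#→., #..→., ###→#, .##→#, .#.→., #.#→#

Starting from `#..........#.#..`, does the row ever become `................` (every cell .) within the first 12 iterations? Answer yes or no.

iteration 1: ............#...
iteration 2: ................
all cells are . at iteration 2

yes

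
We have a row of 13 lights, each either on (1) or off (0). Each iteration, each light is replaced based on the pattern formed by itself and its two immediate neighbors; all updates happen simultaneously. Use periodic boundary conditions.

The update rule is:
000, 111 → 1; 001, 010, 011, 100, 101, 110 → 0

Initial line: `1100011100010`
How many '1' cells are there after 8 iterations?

0001001001000
1100000000011
1001111111001
0000111110000
1110011100111
1100001000011
1001100011001
0000001000000
count of 1: 1

1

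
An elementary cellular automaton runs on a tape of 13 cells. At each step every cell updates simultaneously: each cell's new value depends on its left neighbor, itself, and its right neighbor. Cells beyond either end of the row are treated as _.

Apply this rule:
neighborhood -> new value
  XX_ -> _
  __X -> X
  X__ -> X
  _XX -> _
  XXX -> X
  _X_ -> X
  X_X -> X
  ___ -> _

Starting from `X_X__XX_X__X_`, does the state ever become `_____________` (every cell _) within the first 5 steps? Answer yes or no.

XXXXX__XXXXXX
_XXX_XX_XXXX_
X_X_X__X_XX_X
XXXXXXXXX__XX
_XXXXXXX_XX__
step 5 is _XXXXXXX_XX__, still not uniform _

no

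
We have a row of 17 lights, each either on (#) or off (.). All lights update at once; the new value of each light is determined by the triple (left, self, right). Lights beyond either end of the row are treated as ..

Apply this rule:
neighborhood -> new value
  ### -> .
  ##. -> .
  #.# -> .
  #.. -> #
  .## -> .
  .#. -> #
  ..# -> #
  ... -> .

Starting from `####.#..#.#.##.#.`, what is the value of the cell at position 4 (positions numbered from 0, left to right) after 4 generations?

.

.....####.#....##
....#.....##..#..
...###...#..####.
..#...#.####....#
position 4 holds .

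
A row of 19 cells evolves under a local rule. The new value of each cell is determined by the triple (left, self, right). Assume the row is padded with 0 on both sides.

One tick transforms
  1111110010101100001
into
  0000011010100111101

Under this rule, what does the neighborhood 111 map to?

At position 1 the neighborhood is 111; the next row has 0 there.

0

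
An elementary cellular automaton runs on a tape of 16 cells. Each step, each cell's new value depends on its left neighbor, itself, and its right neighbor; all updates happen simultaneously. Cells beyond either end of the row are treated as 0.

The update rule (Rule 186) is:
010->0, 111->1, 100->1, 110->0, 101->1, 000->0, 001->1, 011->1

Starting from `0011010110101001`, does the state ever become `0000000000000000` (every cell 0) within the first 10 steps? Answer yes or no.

no

0110101101010110
1101011010101101
1010110101011010
0101101010110101
1011010101101010
0110101011010101
1101010110101010
1010101101010101
0101011010101010
1010110101010101
step 10 is 1010110101010101, still not uniform 0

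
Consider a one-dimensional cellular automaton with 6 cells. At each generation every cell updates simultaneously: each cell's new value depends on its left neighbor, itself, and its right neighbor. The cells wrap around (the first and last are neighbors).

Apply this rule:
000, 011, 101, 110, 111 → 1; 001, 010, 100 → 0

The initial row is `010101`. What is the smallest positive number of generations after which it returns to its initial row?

2

101010
010101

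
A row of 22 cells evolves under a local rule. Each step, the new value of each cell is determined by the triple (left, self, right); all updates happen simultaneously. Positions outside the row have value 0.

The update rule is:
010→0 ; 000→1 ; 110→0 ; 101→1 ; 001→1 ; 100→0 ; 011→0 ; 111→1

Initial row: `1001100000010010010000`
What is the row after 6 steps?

step 1: 0010001111100100100111
step 2: 1100110111001001001010
step 3: 0001001010010010010100
step 4: 1110010100100100101001
step 5: 0100101001001001010010
step 6: 1001010010010010100100

1001010010010010100100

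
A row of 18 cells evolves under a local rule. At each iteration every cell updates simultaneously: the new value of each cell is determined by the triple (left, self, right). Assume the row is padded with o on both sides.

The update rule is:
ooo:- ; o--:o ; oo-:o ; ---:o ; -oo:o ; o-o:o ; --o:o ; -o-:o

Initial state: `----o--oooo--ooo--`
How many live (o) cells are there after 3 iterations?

oooooooo--oooo-ooo
-------oooo--ooo--
oooooooo--oooo-ooo
count of o: 15

15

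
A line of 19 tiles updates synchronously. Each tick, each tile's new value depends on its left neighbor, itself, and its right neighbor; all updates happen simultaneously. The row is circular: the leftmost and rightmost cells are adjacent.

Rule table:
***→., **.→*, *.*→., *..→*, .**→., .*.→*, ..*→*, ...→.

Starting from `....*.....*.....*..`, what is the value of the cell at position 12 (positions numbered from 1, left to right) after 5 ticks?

.

...***...***...***.
..*..**.*..**.*..**
*****.*.***.*.***.*
....*.*...*.*...*..
...**.**.**.**.***.
position 12 holds .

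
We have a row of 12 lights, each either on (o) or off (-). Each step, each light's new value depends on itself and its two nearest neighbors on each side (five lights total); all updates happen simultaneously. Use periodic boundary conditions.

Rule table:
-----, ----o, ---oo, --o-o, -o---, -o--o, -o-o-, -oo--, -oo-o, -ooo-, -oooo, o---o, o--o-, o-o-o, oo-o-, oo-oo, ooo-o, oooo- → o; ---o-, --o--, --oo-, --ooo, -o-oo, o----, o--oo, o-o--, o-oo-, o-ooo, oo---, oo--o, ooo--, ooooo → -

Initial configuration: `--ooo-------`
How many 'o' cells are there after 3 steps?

9

oo-o---ooooo
ooo-ooo-o---
-ooo-ooo-ooo
count of o: 9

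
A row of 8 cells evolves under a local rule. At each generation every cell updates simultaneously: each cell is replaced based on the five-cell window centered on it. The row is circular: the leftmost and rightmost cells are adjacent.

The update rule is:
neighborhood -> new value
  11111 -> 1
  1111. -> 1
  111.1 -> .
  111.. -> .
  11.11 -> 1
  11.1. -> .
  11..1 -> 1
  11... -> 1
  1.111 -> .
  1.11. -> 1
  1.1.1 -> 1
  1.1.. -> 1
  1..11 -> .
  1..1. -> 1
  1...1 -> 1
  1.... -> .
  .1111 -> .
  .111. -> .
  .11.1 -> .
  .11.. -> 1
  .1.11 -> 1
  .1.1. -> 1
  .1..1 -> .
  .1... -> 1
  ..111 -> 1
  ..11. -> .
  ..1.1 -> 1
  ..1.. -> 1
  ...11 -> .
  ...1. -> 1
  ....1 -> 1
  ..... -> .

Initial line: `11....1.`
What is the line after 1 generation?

111.1111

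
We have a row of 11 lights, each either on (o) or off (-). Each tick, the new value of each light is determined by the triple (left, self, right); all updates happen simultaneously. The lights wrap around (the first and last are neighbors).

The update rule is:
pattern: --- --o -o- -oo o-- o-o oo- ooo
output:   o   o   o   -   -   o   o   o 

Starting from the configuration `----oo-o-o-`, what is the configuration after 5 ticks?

ooo-oooo-oo

oooo-ooooo-
-oooo-ooooo
o-oooo-oooo
oo-oooo-ooo
ooo-oooo-oo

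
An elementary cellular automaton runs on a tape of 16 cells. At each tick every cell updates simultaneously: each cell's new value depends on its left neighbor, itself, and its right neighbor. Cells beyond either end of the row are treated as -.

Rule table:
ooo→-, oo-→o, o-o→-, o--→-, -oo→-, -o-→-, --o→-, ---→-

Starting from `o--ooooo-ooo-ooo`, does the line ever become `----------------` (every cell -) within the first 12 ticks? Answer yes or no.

tick 1: -------o---o---o
tick 2: ----------------
all cells are - at tick 2

yes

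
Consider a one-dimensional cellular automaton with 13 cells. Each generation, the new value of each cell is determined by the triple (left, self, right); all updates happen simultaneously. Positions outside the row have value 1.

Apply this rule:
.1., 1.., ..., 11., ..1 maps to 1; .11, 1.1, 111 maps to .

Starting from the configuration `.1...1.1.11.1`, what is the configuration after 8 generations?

...1111111111

.11111.1..1..
.....1.111111
111111.......
.....11111111
11111........
....111111111
1111.........
...1111111111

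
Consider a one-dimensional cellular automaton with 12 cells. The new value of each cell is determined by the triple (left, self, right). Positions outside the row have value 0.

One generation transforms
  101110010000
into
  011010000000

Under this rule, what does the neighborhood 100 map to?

0

At position 5 the neighborhood is 100; the next row has 0 there.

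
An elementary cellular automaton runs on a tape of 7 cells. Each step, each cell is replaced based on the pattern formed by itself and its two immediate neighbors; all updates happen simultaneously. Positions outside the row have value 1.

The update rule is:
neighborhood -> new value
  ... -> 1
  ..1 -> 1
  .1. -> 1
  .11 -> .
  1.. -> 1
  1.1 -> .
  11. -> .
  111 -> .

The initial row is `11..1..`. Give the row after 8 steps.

step 1: ..11111
step 2: 11.....
step 3: ..11111  (repeats step 1; period 2)
step 8: 11.....

11.....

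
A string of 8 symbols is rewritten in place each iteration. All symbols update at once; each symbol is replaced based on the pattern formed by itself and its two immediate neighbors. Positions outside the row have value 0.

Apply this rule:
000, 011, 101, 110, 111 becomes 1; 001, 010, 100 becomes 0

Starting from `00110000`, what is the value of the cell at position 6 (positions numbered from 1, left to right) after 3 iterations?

1

iteration 1: 10110111
iteration 2: 01111111
iteration 3: 01111111
position 6 holds 1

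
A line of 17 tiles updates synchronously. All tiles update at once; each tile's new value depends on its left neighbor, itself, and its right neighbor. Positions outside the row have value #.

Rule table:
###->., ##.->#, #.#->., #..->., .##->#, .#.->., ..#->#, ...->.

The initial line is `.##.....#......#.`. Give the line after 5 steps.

.##.......#..###.

step 1: .##....#......#..
step 2: .##...#......#..#
step 3: .##..#......#..##
step 4: .##.#......#..##.
step 5: .##.......#..###.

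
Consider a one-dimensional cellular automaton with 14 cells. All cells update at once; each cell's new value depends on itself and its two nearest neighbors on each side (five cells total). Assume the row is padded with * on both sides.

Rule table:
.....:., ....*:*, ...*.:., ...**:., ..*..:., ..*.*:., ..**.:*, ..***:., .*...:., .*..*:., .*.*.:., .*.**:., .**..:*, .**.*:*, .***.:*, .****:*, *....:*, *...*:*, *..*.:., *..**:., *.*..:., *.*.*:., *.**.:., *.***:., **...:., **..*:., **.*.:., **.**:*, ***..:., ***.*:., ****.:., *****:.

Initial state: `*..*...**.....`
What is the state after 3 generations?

.....**...*.*.

.....*.**.*.*.
.*.*....*.....
.....**...*.*.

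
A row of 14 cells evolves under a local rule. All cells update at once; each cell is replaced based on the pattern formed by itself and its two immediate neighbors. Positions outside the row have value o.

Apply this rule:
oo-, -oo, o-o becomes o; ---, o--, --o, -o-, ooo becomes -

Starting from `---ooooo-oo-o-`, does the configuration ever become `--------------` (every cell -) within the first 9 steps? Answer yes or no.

yes

step 1: ---o---ooooo-o
step 2: -------o---ooo
step 3: -----------o--
step 4: --------------
all cells are - at step 4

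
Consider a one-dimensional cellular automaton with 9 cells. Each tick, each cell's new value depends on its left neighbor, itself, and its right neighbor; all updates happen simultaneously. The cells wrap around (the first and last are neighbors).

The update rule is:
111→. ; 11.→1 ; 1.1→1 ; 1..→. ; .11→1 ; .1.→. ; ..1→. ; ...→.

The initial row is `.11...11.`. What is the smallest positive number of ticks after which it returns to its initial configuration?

1

.11...11.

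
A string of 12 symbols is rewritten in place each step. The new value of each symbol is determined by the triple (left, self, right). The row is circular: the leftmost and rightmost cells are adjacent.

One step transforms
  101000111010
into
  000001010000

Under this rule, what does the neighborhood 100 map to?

At position 3 the neighborhood is 100; the next row has 0 there.

0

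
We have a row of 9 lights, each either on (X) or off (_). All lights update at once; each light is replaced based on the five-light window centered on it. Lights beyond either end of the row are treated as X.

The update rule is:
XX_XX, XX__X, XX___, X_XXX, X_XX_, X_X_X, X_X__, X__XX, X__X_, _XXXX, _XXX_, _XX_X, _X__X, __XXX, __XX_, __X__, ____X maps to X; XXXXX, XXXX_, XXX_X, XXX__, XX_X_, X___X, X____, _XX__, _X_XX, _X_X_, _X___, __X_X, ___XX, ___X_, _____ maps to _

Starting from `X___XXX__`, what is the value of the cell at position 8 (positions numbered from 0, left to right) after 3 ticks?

tick 1: _X__XX_XX
tick 2: _XXXXXXXX
tick 3: XXX______
position 8 holds _

_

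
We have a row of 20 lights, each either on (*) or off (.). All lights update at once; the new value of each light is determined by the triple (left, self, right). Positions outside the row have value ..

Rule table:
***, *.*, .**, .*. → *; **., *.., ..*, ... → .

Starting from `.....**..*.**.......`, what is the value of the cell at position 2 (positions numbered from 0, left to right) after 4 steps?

.

.....*...***........
.....*...**.........
.....*...*..........
.....*...*..........
position 2 holds .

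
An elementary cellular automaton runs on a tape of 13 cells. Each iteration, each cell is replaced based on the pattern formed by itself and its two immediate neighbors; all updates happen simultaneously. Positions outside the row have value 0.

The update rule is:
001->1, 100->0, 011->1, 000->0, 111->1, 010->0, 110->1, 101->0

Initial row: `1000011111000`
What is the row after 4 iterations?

0111111111000

0000111111000
0001111111000
0011111111000
0111111111000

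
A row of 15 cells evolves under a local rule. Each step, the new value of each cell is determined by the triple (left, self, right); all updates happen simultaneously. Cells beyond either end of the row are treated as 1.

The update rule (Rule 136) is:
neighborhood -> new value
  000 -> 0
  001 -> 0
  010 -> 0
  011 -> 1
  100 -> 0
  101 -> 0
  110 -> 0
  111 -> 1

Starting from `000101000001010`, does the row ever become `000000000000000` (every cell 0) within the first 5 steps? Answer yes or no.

000000000000000
all cells are 0 at step 1

yes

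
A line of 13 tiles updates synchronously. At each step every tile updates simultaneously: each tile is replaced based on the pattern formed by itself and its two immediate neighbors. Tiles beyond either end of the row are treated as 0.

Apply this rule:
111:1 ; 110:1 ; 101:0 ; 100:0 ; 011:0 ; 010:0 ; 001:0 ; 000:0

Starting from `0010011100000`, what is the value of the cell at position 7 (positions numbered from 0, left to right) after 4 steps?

0000001100000
0000000100000
0000000000000
0000000000000
position 7 holds 0

0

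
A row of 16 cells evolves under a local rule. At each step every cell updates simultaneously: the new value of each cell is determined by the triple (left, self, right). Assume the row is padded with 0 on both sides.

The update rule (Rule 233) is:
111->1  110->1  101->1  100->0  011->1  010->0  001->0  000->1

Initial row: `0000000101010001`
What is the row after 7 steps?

1111110010100100
1111110001000001
1111110100011100
1111111001011101
1111111000111110
1111111010111110
1111111101111110

1111111101111110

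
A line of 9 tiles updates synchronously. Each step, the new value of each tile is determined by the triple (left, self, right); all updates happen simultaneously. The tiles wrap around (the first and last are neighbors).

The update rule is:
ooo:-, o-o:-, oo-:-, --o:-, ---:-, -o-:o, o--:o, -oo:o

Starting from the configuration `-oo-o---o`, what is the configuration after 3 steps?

-o--o-o-o

-o--oo--o
-oo-o-o-o
-o--o-o-o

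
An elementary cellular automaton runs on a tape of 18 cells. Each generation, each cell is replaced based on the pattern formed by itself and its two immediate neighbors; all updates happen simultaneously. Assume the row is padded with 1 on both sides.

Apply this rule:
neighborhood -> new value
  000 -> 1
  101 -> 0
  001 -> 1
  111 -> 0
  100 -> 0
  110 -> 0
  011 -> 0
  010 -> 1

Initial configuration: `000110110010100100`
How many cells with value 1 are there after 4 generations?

011000000110101101
000011111000100000
011100000011101111
000001111100000000
count of 1: 5

5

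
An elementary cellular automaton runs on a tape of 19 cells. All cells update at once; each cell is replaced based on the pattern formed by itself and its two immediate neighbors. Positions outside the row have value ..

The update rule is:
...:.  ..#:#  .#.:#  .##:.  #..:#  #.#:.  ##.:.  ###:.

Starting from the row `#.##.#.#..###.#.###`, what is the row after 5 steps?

####.....#..##....#

#....#.###....#....
##..##....#..###...
..##..#..####...#..
.#..#####....#.###.
####.....#..##....#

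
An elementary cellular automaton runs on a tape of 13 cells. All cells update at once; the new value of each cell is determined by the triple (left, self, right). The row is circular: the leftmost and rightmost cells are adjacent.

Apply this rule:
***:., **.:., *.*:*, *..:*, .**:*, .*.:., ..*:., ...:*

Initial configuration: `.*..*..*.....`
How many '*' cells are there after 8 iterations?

..*..*..*****
*..*..*.*....
.*..*..*.***.
..*..*..**..*
*..*..*.*.*..
.*..*..*.*.*.
..*..*..*.*.*
*..*..*..*.*.
count of *: 5

5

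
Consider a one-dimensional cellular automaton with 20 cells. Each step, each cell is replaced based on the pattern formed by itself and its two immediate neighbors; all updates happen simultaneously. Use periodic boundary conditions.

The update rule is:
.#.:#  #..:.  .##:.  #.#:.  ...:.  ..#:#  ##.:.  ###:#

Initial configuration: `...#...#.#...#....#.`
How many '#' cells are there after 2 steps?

..##..##.#..##...##.
.#...#...#.#....#...
count of #: 5

5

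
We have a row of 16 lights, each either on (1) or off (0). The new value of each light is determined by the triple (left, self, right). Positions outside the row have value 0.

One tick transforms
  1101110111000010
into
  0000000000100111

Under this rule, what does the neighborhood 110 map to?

At position 1 the neighborhood is 110; the next row has 0 there.

0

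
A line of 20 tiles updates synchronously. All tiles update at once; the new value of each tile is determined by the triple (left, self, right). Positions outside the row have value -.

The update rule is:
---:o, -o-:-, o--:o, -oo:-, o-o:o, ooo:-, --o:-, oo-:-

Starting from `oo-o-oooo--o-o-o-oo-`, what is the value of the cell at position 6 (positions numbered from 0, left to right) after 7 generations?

--o-o----o--o-o-o--o
o--o-ooo--o--o-o-o--
-o--o---o--o--o-o-oo
--o--oo--o--o--o-o--
o--o---o--o--o--o-oo
-o--oo--o--o--o--o--
--o---o--o--o--o--oo
position 6 holds o

o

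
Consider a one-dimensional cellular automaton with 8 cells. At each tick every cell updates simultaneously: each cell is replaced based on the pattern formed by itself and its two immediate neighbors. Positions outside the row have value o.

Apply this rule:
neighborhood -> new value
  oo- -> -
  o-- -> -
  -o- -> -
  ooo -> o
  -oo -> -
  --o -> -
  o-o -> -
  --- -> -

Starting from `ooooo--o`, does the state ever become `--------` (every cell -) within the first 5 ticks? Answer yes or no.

tick 1: oooo----
tick 2: ooo-----
tick 3: oo------
tick 4: o-------
tick 5: --------
all cells are - at tick 5

yes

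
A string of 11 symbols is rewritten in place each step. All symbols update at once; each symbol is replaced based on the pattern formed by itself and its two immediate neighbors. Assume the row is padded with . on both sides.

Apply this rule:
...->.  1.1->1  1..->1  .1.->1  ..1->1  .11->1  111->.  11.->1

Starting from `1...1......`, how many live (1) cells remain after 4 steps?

6

11.111.....
1111.11....
1..11111...
1111...11..
count of 1: 6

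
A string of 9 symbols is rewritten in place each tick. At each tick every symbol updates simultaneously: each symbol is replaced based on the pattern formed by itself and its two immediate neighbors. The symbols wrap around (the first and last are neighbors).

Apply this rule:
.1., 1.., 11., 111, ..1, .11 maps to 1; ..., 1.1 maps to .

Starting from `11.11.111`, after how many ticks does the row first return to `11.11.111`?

1

tick 1: 11.11.111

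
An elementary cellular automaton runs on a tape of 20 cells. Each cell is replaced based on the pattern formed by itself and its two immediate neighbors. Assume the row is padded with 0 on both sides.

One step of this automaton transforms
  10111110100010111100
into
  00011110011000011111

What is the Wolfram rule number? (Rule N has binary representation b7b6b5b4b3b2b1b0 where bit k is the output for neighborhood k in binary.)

209

position 3: 111 → 1  (bit 7 = 1)
position 6: 110 → 1  (bit 6 = 1)
position 1: 101 → 0  (bit 5 = 0)
position 9: 100 → 1  (bit 4 = 1)
position 2: 011 → 0  (bit 3 = 0)
position 0: 010 → 0  (bit 2 = 0)
position 11: 001 → 0  (bit 1 = 0)
position 10: 000 → 1  (bit 0 = 1)
bits b7..b0 = 11010001 = 209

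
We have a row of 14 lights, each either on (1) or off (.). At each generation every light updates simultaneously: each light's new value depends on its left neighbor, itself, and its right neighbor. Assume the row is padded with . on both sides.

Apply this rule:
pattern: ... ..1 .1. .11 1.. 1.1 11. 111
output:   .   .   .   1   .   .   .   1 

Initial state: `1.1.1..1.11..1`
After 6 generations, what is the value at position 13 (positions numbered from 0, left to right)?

.

generation 1: .........1....
generation 2: ..............
generation 3: ..............  (fixed point — unchanged through generation 6)
position 13 holds .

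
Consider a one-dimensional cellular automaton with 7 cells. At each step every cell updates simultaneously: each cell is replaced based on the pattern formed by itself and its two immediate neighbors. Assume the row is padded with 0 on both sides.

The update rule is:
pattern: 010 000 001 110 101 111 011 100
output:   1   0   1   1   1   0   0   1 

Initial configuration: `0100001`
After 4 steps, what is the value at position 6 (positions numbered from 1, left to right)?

1110011
0011101
0100111
1111001
position 6 holds 0

0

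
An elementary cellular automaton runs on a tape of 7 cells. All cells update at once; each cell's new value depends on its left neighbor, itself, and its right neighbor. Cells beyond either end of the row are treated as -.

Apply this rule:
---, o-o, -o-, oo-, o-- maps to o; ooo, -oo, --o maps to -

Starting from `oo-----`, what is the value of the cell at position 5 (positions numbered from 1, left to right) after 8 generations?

-

-oooooo
------o
ooooo-o
----ooo
ooo---o
--ooo-o
o---ooo
ooo---o
position 5 holds -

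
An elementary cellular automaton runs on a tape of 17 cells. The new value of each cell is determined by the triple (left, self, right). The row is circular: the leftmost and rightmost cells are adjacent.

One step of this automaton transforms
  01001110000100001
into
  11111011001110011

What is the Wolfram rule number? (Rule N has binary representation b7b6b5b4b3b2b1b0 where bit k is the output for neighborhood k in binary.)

126

position 5: 111 → 0  (bit 7 = 0)
position 6: 110 → 1  (bit 6 = 1)
position 0: 101 → 1  (bit 5 = 1)
position 2: 100 → 1  (bit 4 = 1)
position 4: 011 → 1  (bit 3 = 1)
position 1: 010 → 1  (bit 2 = 1)
position 3: 001 → 1  (bit 1 = 1)
position 8: 000 → 0  (bit 0 = 0)
bits b7..b0 = 01111110 = 126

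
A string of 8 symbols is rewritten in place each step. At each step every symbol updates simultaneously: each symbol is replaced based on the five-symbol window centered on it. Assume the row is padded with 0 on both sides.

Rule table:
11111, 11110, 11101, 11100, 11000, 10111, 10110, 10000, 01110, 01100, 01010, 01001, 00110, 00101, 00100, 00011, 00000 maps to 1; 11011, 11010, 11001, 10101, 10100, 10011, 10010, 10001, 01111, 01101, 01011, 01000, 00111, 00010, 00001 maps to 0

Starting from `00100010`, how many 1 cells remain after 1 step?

2

00100010
count of 1: 2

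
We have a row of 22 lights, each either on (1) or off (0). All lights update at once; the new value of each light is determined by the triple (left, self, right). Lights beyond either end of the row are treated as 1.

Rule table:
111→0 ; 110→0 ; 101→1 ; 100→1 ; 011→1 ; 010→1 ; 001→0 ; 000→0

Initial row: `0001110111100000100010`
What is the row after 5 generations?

1001001100010000110011
0101101010011000101010
1111011111010100111111
0000110000111110100000
1000101000100001110000

1000101000100001110000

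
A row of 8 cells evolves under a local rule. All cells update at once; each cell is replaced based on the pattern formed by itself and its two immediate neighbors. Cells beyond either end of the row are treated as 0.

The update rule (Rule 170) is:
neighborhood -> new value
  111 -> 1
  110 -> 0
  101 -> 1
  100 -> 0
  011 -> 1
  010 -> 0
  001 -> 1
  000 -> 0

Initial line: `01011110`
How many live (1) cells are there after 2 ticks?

4

tick 1: 10111100
tick 2: 01111000
count of 1: 4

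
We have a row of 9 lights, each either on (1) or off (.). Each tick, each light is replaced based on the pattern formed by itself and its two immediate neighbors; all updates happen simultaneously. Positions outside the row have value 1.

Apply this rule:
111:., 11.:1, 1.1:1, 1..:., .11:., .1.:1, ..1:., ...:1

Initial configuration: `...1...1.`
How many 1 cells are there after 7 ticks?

.1.1.1.11
1111111..
......1..
.1111.1..
1...111..
1.1...1..
111.1.1..
count of 1: 5

5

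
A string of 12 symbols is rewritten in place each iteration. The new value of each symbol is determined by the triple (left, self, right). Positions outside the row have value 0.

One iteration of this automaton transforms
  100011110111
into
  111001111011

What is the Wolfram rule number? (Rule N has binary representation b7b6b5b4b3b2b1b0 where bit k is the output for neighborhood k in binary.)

position 5: 111 → 1  (bit 7 = 1)
position 7: 110 → 1  (bit 6 = 1)
position 8: 101 → 1  (bit 5 = 1)
position 1: 100 → 1  (bit 4 = 1)
position 4: 011 → 0  (bit 3 = 0)
position 0: 010 → 1  (bit 2 = 1)
position 3: 001 → 0  (bit 1 = 0)
position 2: 000 → 1  (bit 0 = 1)
bits b7..b0 = 11110101 = 245

245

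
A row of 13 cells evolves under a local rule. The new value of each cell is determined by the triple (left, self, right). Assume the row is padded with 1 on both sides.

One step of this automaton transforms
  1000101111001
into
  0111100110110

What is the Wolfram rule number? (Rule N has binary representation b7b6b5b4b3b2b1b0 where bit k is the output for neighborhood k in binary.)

151

position 7: 111 → 1  (bit 7 = 1)
position 0: 110 → 0  (bit 6 = 0)
position 5: 101 → 0  (bit 5 = 0)
position 1: 100 → 1  (bit 4 = 1)
position 6: 011 → 0  (bit 3 = 0)
position 4: 010 → 1  (bit 2 = 1)
position 3: 001 → 1  (bit 1 = 1)
position 2: 000 → 1  (bit 0 = 1)
bits b7..b0 = 10010111 = 151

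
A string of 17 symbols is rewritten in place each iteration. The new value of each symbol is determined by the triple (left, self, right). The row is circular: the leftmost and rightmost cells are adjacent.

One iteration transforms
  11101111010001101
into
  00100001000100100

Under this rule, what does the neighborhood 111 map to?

0

At position 0 the neighborhood is 111; the next row has 0 there.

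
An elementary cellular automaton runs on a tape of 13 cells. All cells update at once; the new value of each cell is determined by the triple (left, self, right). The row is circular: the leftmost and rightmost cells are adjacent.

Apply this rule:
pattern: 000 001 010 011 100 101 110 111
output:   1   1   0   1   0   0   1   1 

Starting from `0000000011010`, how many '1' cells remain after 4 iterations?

12

1111111111000
1111111111011
1111111111011  (fixed point — unchanged through iteration 4)
count of 1: 12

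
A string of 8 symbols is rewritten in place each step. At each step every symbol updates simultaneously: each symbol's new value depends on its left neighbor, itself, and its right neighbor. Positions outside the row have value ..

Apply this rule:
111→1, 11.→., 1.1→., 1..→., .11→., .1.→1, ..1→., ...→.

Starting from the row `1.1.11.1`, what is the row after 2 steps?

1.1....1
1.1....1

1.1....1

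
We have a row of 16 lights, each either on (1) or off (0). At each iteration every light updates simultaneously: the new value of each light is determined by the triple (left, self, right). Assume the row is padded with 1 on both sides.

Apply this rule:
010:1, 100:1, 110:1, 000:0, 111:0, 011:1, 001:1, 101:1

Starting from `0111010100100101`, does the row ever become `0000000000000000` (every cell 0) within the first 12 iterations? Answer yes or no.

1101111111111111
0111000000000000
1101100000000001
0111110000000011
1100011000000110
0110111100001111
1111100110011000
0000111111111101
1001100000000111
1111110000001100
0000011000011111
1000111100110000
iteration 12 is 1000111100110000, still not uniform 0

no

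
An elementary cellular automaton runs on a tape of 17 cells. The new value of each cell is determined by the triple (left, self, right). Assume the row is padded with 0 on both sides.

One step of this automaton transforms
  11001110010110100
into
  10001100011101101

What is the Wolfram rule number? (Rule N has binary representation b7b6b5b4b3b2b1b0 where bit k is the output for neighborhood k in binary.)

position 5: 111 → 1  (bit 7 = 1)
position 1: 110 → 0  (bit 6 = 0)
position 10: 101 → 1  (bit 5 = 1)
position 2: 100 → 0  (bit 4 = 0)
position 0: 011 → 1  (bit 3 = 1)
position 9: 010 → 1  (bit 2 = 1)
position 3: 001 → 0  (bit 1 = 0)
position 16: 000 → 1  (bit 0 = 1)
bits b7..b0 = 10101101 = 173

173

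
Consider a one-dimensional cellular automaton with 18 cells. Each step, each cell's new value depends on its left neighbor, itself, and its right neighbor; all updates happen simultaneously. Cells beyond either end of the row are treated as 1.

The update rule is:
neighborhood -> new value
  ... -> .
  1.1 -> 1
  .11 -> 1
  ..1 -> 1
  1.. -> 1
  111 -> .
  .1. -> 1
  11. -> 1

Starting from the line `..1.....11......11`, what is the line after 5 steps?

..11.........11111

step 1: 1111...1111....11.
step 2: ...11.11..11..1111
step 3: 1.1111111111111...
step 4: 111...........11.1
step 5: ..11.........11111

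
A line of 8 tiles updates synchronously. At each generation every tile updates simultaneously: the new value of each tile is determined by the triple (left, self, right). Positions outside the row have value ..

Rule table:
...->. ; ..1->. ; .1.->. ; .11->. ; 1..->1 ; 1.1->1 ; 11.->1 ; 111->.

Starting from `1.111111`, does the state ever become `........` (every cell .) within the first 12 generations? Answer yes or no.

.1.....1
..1.....
...1....
....1...
.....1..
......1.
.......1
........
all cells are . at generation 8

yes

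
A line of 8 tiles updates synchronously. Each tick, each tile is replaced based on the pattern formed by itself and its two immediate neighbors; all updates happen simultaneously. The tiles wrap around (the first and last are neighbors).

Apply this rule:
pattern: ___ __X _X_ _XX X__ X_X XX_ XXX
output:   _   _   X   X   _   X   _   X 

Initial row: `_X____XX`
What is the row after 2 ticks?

tick 1: XX____X_
tick 2: X_____XX

X_____XX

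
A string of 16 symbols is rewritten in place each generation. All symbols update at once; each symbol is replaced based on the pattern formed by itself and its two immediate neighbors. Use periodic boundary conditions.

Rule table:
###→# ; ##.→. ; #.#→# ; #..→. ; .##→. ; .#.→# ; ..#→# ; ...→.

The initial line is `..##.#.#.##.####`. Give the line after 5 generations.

generation 1: .#..#####..#.##.
generation 2: ##.#.###..###...
generation 3: ..###.#..#.#...#
generation 4: .#.#.##.####..##
generation 5: #####..#.##..#..

#####..#.##..#..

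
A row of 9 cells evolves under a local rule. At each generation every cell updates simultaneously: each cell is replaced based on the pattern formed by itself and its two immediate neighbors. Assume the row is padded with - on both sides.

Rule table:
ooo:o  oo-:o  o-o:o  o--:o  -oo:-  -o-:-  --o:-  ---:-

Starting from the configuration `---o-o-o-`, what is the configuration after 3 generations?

generation 1: ----o-o-o
generation 2: -----o-o-
generation 3: ------o-o

------o-o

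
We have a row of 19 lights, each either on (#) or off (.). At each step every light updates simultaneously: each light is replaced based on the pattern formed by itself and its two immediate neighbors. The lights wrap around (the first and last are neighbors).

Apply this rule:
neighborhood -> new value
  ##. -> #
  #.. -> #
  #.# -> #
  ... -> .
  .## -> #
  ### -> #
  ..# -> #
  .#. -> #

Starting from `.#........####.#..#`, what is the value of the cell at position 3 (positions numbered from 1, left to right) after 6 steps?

###......##########
####....###########
#####..############
###################
###################  (fixed point — unchanged through step 6)
position 3 holds #

#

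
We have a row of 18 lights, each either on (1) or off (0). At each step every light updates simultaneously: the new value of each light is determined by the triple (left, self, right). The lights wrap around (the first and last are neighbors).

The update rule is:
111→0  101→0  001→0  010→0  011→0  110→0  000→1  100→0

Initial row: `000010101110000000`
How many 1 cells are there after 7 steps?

step 1: 111000000000111111
step 2: 000011111110000000
step 3: 111000000000111111  (repeats step 1; period 2)
step 7: 111000000000111111
count of 1: 9

9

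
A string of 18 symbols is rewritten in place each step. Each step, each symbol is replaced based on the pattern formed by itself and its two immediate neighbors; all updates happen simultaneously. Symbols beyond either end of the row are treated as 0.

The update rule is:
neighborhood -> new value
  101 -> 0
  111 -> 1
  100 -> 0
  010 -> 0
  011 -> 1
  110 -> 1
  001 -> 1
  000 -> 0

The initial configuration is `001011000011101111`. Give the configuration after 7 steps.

010011000111101111
100111001111101111
001111011111101111
011111011111101111
111111011111101111
111111011111101111  (fixed point — unchanged through step 7)

111111011111101111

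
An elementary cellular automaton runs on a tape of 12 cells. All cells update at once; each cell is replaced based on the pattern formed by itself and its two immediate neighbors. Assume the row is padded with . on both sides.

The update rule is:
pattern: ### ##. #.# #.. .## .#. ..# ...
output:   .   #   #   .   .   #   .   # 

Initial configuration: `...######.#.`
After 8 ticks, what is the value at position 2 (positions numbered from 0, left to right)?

tick 1: ##......###.
tick 2: .#.####...#.
tick 3: .##...#.#.#.
tick 4: ..#.#.#####.
tick 5: #.####....#.
tick 6: ##...#.##.#.
tick 7: .#.#.##.###.
tick 8: .####.##..#.
position 2 holds #

#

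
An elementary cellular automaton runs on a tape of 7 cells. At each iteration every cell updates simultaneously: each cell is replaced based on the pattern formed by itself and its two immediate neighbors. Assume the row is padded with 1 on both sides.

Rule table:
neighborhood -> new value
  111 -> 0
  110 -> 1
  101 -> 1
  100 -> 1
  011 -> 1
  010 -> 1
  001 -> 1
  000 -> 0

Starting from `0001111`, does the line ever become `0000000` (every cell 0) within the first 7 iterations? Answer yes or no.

yes

1011000
1111101
0000111
1001100
1111111
0000000
all cells are 0 at iteration 6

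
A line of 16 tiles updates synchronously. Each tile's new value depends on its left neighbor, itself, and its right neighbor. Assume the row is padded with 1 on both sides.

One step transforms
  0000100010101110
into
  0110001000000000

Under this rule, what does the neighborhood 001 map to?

0

At position 3 the neighborhood is 001; the next row has 0 there.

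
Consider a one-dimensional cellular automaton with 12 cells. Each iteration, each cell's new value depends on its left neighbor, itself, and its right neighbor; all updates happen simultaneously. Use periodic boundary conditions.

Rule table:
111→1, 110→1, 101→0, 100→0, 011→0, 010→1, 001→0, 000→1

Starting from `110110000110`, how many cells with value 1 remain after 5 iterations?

4

010010110010
010010010010
010010010010  (fixed point — unchanged through iteration 5)
count of 1: 4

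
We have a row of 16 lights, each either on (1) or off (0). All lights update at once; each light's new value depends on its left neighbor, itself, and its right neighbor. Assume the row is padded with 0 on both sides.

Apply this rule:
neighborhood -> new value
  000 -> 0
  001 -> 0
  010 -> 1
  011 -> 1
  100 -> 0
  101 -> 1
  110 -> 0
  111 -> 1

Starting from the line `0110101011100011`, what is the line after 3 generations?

0111111100000010

generation 1: 0101111111000010
generation 2: 0111111110000010
generation 3: 0111111100000010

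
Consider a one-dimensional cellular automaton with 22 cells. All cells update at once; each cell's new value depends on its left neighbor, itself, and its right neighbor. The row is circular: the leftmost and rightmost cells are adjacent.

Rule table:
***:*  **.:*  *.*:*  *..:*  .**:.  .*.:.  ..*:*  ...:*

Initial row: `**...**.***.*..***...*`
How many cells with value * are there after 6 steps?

*****.**.***.**.*****.
.*****.**.***.**.*****
*.*****.**.***.**.****
**.*****.**.***.**.***
***.*****.**.***.**.**
****.*****.**.***.**.*
count of *: 17

17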